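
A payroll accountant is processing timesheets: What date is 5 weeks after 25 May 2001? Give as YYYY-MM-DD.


Start: 2001-05-25
Weeks to add: 5
Convert to days: 5 x 7 = 35 days
Add 35 days to 2001-05-25
Result: 2001-06-29

2001-06-29


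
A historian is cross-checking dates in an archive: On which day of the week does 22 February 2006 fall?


Date: 2006-02-22
January 1, 2006 is a Sunday
Day of year: 53
Offset from Jan 1: 52 days
52 mod 7 = 3
Result: Wednesday

Wednesday


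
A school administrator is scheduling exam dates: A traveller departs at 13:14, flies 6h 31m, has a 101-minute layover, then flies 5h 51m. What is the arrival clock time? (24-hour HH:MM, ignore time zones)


Depart: 13:14
Leg 1: +391 min -> 19:45
Layover: +101 min -> 21:26
Leg 2: +351 min -> 03:17
Total travel: 843 minutes = 14h 3m
Arrival: 03:17

03:17


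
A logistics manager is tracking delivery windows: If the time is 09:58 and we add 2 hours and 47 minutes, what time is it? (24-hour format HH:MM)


Start time: 09:58
Adding: 2 hours 47 minutes
Minutes: 58 + 47 = 105
Minute overflow: 105 >= 60, so carry 1 hour, minutes = 45
Hours: 9 + 2 + 1 = 12
Result: 12:45

12:45


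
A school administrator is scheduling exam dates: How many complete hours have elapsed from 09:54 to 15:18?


Start: 09:54
End: 15:18
Hour difference: 15 - 9 = 6 hours
Minute difference: 18 - 54 = -36 minutes
Total minutes: 324
Complete hours: 324 / 60 = 5 (remainder 24)

5


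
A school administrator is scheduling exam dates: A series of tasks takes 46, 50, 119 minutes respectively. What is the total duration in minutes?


Durations: 46, 50, 119
Running sum: 46
+ 50 = 96
+ 119 = 215
Total duration: 215 minutes
That is 3 hours and 35 minutes

215


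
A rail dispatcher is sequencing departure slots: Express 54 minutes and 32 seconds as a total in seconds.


Minutes: 54
Seconds: 32
Convert minutes to seconds: 54 x 60 = 3240
Add remaining seconds: 3240 + 32 = 3272

3272


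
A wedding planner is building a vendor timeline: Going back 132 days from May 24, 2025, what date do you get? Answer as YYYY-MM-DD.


Start: 2025-05-24
Subtracting 132 days
Days already passed in May: 24
After going back through May: 108 more days to subtract
April 2025: 30 days, 78 remaining
March 2025: 31 days, 47 remaining
February 2025: 28 days, 19 remaining
January 2025 has 31 days, need 19
Result: 2025-01-12

2025-01-12


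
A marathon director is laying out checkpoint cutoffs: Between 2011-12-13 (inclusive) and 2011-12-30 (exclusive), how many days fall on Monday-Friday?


Start: 2011-12-13 (Tuesday)
End (exclusive): 2011-12-30 (Friday)
Total calendar days: 17
Full weeks: 17 // 7 = 2 -> 10 weekdays
Remaining 3 days starting on Tuesday:
  Tue(w), Wed(w), Thu(w) -> 3 weekdays
Total business days: 10 + 3 = 13

13


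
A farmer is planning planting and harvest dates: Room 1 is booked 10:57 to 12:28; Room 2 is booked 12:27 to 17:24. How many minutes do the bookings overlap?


Interval A: [657, 748] minutes from midnight
Interval B: [747, 1044] minutes from midnight
Overlap start = max(657, 747) = 747
Overlap end = min(748, 1044) = 748
Overlap = 748 - 747 = 1 minutes

1


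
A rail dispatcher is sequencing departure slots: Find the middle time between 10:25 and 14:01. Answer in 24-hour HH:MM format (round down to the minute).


Start time: 10:25 = 625 minutes from midnight
End time: 14:01 = 841 minutes from midnight
Sum: 625 + 841 = 1466
Midpoint: 1466 / 2 = 733 minutes
Convert: 733 / 60 = 12 hours, 13 minutes
Result: 12:13

12:13


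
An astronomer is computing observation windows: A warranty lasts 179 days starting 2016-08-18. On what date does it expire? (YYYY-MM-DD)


Start: 2016-08-18
Adding 179 days
Days remaining in August: 13
After August: 166 days still to add
September 2016: 30 days, 136 remaining
October 2016: 31 days, 105 remaining
November 2016: 30 days, 75 remaining
December 2016: 31 days, 44 remaining
Result: 2017-02-13

2017-02-13


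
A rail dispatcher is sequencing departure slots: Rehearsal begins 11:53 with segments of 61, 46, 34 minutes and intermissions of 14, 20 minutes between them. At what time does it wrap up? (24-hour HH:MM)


Start: 11:53 = 713 min from midnight
  after task 1 (61 min): 12:54
  after break (14 min): 13:08
  after task 2 (46 min): 13:54
  after break (20 min): 14:14
  after task 3 (34 min): 14:48
Total elapsed: 175 minutes
End time: 14:48

14:48


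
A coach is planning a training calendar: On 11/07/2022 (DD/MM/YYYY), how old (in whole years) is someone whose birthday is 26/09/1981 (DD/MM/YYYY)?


Birth: 1981-09-26
Reference: 2022-07-11
Year difference: 2022 - 1981 = 41
Has birthday (09-26) occurred by 07-11? No
Birthday not yet reached this year -> subtract 1
Age in full years: 40

40


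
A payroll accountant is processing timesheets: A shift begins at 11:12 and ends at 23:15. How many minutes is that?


Start time: 11:12 = 672 minutes from midnight
End time: 23:15 = 1395 minutes from midnight
Difference: 1395 - 672 = 723 minutes
That is 12 hours and 3 minutes

723


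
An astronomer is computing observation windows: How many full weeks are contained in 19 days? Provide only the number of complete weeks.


Total days: 19
Days per week: 7
Division: 19 / 7 = 2 remainder 5
Complete weeks: 2
Remaining days: 5

2


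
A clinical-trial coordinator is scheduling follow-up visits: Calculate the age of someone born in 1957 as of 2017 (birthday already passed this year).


Birth year: 1957
Current year: 2017
Age = current year - birth year
Age = 2017 - 1957 = 60

60


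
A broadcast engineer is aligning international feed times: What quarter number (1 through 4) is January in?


Month: January (month 1)
Q1: January-March (months 1-3)
Q2: April-June (months 4-6)
Q3: July-September (months 7-9)
Q4: October-December (months 10-12)
Month 1 falls in Q1

1


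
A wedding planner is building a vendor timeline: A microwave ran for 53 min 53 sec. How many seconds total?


Minutes: 53
Extra seconds: 53
Seconds per minute: 60
Minutes to seconds: 53 x 60 = 3180
Total: 3180 + 53 = 3233

3233


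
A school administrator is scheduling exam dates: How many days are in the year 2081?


Year: 2081
Check leap year rules:
Divisible by 4? No
2081 is not a leap year
Days: 365

365


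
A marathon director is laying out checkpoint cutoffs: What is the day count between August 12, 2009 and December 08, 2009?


Start date: 2009-08-12
End date: 2009-12-08
Aug 2009: +20 days
Sep 2009: +30 days
Oct 2009: +31 days
Nov 2009: +30 days
Dec 2009: +7 days
Total: 118 days

118


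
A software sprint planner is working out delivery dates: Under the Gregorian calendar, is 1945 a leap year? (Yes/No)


Year: 1945
Divisible by 4? 1945 / 4 = 486.25 -> No
Not divisible by 4, so NOT a leap year

No


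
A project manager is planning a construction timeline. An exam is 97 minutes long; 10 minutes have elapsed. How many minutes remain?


Total budget: 97 minutes
Time used: 10 minutes
Remaining: 97 - 10 = 87 minutes
Percent used: 10.3%
Percent remaining: 89.7%

87


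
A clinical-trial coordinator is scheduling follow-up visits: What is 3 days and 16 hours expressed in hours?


Days: 3
Extra hours: 16
Hours per day: 24
Days to hours: 3 x 24 = 72
Total: 72 + 16 = 88

88


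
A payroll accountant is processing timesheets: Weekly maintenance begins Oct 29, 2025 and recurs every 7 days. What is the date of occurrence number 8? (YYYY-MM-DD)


First occurrence: 2025-10-29 (occurrence 1)
Each occurrence is 7 days after the previous.
Occurrence 8 is 7 weeks after the first.
7 weeks = 49 days
2025-10-29 + 49 days = 2025-12-17

2025-12-17


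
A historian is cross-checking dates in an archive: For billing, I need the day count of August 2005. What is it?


Month: August
Year: 2005
August is a 31-day month
Total: 31 days

31


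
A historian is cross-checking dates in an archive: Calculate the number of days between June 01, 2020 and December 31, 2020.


Start: June 01, 2020
End: December 31, 2020
Days left in June: 29
July: 31
August: 31
September: 30
October: 31
... plus remaining months
Sum of remaining months: 184
Total: 29 + 184 = 213

213


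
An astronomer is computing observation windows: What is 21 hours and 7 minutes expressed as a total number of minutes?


Hours: 21
Minutes: 7
Convert hours to minutes: 21 x 60 = 1260
Add remaining minutes: 1260 + 7 = 1267

1267


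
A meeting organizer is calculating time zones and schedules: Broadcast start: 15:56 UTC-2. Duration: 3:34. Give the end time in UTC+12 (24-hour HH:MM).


Start: 15:56 in UTC-2
Step 1 - add duration:
  minutes: 56 + 34 = 90 (carry 1h)
  hours: 15 + 3 + 1 = 19
  end in UTC-2: 19:30
Step 2 - convert UTC-2 -> UTC+12:
  offset difference: 12 - (-2) = 14 hours
  19 + (14) = 33 -> mod 24 = 9
Result: 09:30 in UTC+12

09:30


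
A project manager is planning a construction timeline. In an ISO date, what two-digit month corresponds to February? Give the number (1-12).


Calendar month order:
1. January
2. February <--
3. March
February is month number 2

2


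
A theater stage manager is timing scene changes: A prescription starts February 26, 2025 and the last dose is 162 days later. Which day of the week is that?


Start: 2025-02-26 (Wednesday)
Step 1 - find target date: add 162 days
  2025-02-26 + 162 days = 2025-08-07
Step 2 - day of week:
  162 mod 7 = 1
  Wednesday + 1 days -> Thursday
Result: Thursday (2025-08-07)

Thursday


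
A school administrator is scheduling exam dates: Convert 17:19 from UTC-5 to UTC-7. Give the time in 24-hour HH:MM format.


Local time: 17:19 at UTC-5 (offset -5h)
Target zone: UTC-7 (offset -7h)
Difference: -7 - (-5) = -2 hours
Calculation: 17 + (-2) = 15
Result: 15:19

15:19


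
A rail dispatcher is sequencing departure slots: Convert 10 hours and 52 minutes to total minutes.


Hours: 10
Extra minutes: 52
Minutes per hour: 60
Hours to minutes: 10 x 60 = 600
Total: 600 + 52 = 652

652


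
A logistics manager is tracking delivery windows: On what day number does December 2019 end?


Month: December
Year: 2019
December is a 31-day month
Total: 31 days

31


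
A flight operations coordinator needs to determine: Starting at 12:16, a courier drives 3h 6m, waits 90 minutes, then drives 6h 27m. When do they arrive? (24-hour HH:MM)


Depart: 12:16
Leg 1: +186 min -> 15:22
Layover: +90 min -> 16:52
Leg 2: +387 min -> 23:19
Total travel: 663 minutes = 11h 3m
Arrival: 23:19

23:19


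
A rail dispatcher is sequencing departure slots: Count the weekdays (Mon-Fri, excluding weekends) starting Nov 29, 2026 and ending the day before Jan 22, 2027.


Start: 2026-11-29 (Sunday)
End (exclusive): 2027-01-22 (Friday)
Total calendar days: 54
Full weeks: 54 // 7 = 7 -> 35 weekdays
Remaining 5 days starting on Sunday:
  Sun(-), Mon(w), Tue(w), Wed(w), Thu(w) -> 4 weekdays
Total business days: 35 + 4 = 39

39


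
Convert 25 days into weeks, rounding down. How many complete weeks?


Total days: 25
Days per week: 7
Division: 25 / 7 = 3 remainder 4
Complete weeks: 3
Remaining days: 4

3


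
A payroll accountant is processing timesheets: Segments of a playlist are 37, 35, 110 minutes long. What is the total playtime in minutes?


Durations: 37, 35, 110
Running sum: 37
+ 35 = 72
+ 110 = 182
Total duration: 182 minutes
That is 3 hours and 2 minutes

182


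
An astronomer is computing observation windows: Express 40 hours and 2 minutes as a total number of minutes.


Hours: 40
Extra minutes: 2
Minutes per hour: 60
Hours to minutes: 40 x 60 = 2400
Total: 2400 + 2 = 2402

2402


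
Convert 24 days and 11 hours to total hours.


Days: 24
Extra hours: 11
Hours per day: 24
Days to hours: 24 x 24 = 576
Total: 576 + 11 = 587

587


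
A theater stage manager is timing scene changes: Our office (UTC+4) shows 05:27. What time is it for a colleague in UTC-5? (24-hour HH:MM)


Local time: 05:27 at UTC+4 (offset 4h)
Target zone: UTC-5 (offset -5h)
Difference: -5 - (4) = -9 hours
Calculation: 5 + (-9) = -4
Wraparound: (-4) mod 24 = 20
Result: 20:27

20:27


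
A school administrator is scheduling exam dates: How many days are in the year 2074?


Year: 2074
Check leap year rules:
Divisible by 4? No
2074 is not a leap year
Days: 365

365


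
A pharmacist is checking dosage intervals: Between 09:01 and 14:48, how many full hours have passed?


Start: 09:01
End: 14:48
Hour difference: 14 - 9 = 5 hours
Minute difference: 48 - 1 = 47 minutes
Total minutes: 347
Complete hours: 347 / 60 = 5 (remainder 47)

5


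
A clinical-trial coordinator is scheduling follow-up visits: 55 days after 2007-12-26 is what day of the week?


Start: 2007-12-26 (Wednesday)
Step 1 - find target date: add 55 days
  2007-12-26 + 55 days = 2008-02-19
Step 2 - day of week:
  55 mod 7 = 6
  Wednesday + 6 days -> Tuesday
Result: Tuesday (2008-02-19)

Tuesday


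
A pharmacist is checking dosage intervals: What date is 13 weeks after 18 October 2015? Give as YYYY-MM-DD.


Start: 2015-10-18
Weeks to add: 13
Convert to days: 13 x 7 = 91 days
Add 91 days to 2015-10-18
Result: 2016-01-17

2016-01-17


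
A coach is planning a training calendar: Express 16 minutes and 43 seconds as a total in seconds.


Minutes: 16
Seconds: 43
Convert minutes to seconds: 16 x 60 = 960
Add remaining seconds: 960 + 43 = 1003

1003


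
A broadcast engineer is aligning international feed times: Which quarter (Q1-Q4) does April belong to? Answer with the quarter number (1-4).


Month: April (month 4)
Q1: January-March (months 1-3)
Q2: April-June (months 4-6)
Q3: July-September (months 7-9)
Q4: October-December (months 10-12)
Month 4 falls in Q2

2


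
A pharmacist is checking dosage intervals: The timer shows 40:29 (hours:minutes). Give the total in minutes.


Hours: 40
Minutes: 29
Convert hours to minutes: 40 x 60 = 2400
Add remaining minutes: 2400 + 29 = 2429

2429


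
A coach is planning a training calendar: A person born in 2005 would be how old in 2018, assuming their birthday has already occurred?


Birth year: 2005
Current year: 2018
Age = current year - birth year
Age = 2018 - 2005 = 13

13


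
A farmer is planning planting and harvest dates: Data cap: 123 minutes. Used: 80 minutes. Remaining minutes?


Total budget: 123 minutes
Time used: 80 minutes
Remaining: 123 - 80 = 43 minutes
Percent used: 65.0%
Percent remaining: 35.0%

43


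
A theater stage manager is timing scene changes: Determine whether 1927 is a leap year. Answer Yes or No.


Year: 1927
Divisible by 4? 1927 / 4 = 481.75 -> No
Not divisible by 4, so NOT a leap year

No


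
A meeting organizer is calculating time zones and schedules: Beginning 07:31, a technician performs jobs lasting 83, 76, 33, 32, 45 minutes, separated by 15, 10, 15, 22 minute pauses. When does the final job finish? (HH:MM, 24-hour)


Start: 07:31 = 451 min from midnight
  after task 1 (83 min): 08:54
  after break (15 min): 09:09
  after task 2 (76 min): 10:25
  after break (10 min): 10:35
  after task 3 (33 min): 11:08
  after break (15 min): 11:23
  after task 4 (32 min): 11:55
  after break (22 min): 12:17
  after task 5 (45 min): 13:02
Total elapsed: 331 minutes
End time: 13:02

13:02


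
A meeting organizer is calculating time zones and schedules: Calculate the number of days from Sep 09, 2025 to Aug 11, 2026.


Start date: 2025-09-09
End date: 2026-08-11
Sep 2025: +22 days
Oct 2025: +31 days
Nov 2025: +30 days
... (9 more months)
Total: 336 days

336


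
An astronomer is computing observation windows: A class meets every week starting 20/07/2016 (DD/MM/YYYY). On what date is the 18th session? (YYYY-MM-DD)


First occurrence: 2016-07-20 (occurrence 1)
Each occurrence is 7 days after the previous.
Occurrence 18 is 17 weeks after the first.
17 weeks = 119 days
2016-07-20 + 119 days = 2016-11-16

2016-11-16


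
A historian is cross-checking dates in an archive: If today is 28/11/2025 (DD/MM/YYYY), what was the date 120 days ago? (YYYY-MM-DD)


Start: 2025-11-28
Subtracting 120 days
Days already passed in November: 28
After going back through November: 92 more days to subtract
October 2025: 31 days, 61 remaining
September 2025: 30 days, 31 remaining
August 2025 has 31 days, need 31
Result: 2025-07-31

2025-07-31


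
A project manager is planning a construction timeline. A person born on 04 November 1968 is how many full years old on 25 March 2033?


Birth: 1968-11-04
Reference: 2033-03-25
Year difference: 2033 - 1968 = 65
Has birthday (11-04) occurred by 03-25? No
Birthday not yet reached this year -> subtract 1
Age in full years: 64

64


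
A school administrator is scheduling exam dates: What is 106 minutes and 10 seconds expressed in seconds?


Minutes: 106
Extra seconds: 10
Seconds per minute: 60
Minutes to seconds: 106 x 60 = 6360
Total: 6360 + 10 = 6370

6370


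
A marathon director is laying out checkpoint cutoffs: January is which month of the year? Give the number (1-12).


Calendar month order:
1. January <--
2. February
January is month number 1

1


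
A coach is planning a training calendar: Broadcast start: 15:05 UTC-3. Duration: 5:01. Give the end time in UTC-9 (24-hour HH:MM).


Start: 15:05 in UTC-3
Step 1 - add duration:
  minutes: 5 + 1 = 6
  hours: 15 + 5 + 0 = 20
  end in UTC-3: 20:06
Step 2 - convert UTC-3 -> UTC-9:
  offset difference: -9 - (-3) = -6 hours
  20 + (-6) = 14 -> mod 24 = 14
Result: 14:06 in UTC-9

14:06


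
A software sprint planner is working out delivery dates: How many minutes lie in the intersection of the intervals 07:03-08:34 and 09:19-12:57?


Interval A: [423, 514] minutes from midnight
Interval B: [559, 777] minutes from midnight
Overlap start = max(423, 559) = 559
Overlap end = min(514, 777) = 514
End <= start, so the intervals do not overlap: 0 minutes

0


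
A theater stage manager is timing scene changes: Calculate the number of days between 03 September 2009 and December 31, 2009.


Start: September 03, 2009
End: December 31, 2009
Days left in September: 27
October: 31
November: 30
December: 31
Sum of remaining months: 92
Total: 27 + 92 = 119

119


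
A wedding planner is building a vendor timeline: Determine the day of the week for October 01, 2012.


Date: 2012-10-01
January 1, 2012 is a Sunday
Day of year: 275
Offset from Jan 1: 274 days
274 mod 7 = 1
Result: Monday

Monday


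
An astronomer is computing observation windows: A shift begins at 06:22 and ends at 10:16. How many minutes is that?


Start time: 06:22 = 382 minutes from midnight
End time: 10:16 = 616 minutes from midnight
Difference: 616 - 382 = 234 minutes
That is 3 hours and 54 minutes

234


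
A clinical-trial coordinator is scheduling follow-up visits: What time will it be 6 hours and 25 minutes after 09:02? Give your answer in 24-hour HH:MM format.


Start time: 09:02
Adding: 6 hours 25 minutes
Minutes: 2 + 25 = 27
Hours: 9 + 6 + 0 = 15
Result: 15:27

15:27


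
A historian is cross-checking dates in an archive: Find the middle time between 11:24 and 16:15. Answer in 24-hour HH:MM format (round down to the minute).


Start time: 11:24 = 684 minutes from midnight
End time: 16:15 = 975 minutes from midnight
Sum: 684 + 975 = 1659
Midpoint: 1659 / 2 = 829 minutes
Convert: 829 / 60 = 13 hours, 49 minutes
Result: 13:49

13:49


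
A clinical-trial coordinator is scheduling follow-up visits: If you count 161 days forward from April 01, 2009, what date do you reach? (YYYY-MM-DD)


Start: 2009-04-01
Adding 161 days
Days remaining in April: 29
After April: 132 days still to add
May 2009: 31 days, 101 remaining
June 2009: 30 days, 71 remaining
July 2009: 31 days, 40 remaining
August 2009: 31 days, 9 remaining
Result: 2009-09-09

2009-09-09


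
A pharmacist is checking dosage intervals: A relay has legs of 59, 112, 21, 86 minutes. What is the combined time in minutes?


Durations: 59, 112, 21, 86
Running sum: 59
+ 112 = 171
+ 21 = 192
+ 86 = 278
Total duration: 278 minutes
That is 4 hours and 38 minutes

278


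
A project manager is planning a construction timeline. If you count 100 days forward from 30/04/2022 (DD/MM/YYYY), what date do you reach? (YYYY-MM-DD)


Start: 2022-04-30
Adding 100 days
Days remaining in April: 0
After April: 100 days still to add
May 2022: 31 days, 69 remaining
June 2022: 30 days, 39 remaining
July 2022: 31 days, 8 remaining
August 2022 has 31 days, need 8
Result: 2022-08-08

2022-08-08


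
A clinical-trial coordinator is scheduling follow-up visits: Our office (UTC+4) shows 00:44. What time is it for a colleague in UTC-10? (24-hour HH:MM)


Local time: 00:44 at UTC+4 (offset 4h)
Target zone: UTC-10 (offset -10h)
Difference: -10 - (4) = -14 hours
Calculation: 0 + (-14) = -14
Wraparound: (-14) mod 24 = 10
Result: 10:44

10:44


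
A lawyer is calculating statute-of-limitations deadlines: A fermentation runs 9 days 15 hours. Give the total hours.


Days: 9
Extra hours: 15
Hours per day: 24
Days to hours: 9 x 24 = 216
Total: 216 + 15 = 231

231


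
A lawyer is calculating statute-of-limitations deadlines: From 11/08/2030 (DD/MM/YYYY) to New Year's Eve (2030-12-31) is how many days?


Start: August 11, 2030
End: December 31, 2030
Days left in August: 20
September: 30
October: 31
November: 30
December: 31
Sum of remaining months: 122
Total: 20 + 122 = 142

142


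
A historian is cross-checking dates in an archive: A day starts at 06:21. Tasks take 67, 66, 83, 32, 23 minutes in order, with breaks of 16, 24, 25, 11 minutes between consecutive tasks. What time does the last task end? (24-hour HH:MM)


Start: 06:21 = 381 min from midnight
  after task 1 (67 min): 07:28
  after break (16 min): 07:44
  after task 2 (66 min): 08:50
  after break (24 min): 09:14
  after task 3 (83 min): 10:37
  after break (25 min): 11:02
  after task 4 (32 min): 11:34
  after break (11 min): 11:45
  after task 5 (23 min): 12:08
Total elapsed: 347 minutes
End time: 12:08

12:08


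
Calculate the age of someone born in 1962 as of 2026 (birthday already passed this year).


Birth year: 1962
Current year: 2026
Age = current year - birth year
Age = 2026 - 1962 = 64

64


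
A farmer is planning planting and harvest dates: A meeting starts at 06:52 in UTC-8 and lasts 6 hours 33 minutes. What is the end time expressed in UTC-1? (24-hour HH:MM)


Start: 06:52 in UTC-8
Step 1 - add duration:
  minutes: 52 + 33 = 85 (carry 1h)
  hours: 6 + 6 + 1 = 13
  end in UTC-8: 13:25
Step 2 - convert UTC-8 -> UTC-1:
  offset difference: -1 - (-8) = 7 hours
  13 + (7) = 20 -> mod 24 = 20
Result: 20:25 in UTC-1

20:25


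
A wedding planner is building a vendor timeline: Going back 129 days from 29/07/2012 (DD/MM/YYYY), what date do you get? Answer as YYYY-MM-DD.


Start: 2012-07-29
Subtracting 129 days
Days already passed in July: 29
After going back through July: 100 more days to subtract
June 2012: 30 days, 70 remaining
May 2012: 31 days, 39 remaining
April 2012: 30 days, 9 remaining
March 2012 has 31 days, need 9
Result: 2012-03-22

2012-03-22


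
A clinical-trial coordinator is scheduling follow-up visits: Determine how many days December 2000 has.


Month: December
Year: 2000
December is a 31-day month
Total: 31 days

31


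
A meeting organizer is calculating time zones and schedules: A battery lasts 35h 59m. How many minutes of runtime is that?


Hours: 35
Extra minutes: 59
Minutes per hour: 60
Hours to minutes: 35 x 60 = 2100
Total: 2100 + 59 = 2159

2159


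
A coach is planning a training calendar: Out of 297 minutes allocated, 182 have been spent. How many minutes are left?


Total budget: 297 minutes
Time used: 182 minutes
Remaining: 297 - 182 = 115 minutes
Percent used: 61.3%
Percent remaining: 38.7%

115


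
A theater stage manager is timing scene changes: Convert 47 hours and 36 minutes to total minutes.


Hours: 47
Minutes: 36
Convert hours to minutes: 47 x 60 = 2820
Add remaining minutes: 2820 + 36 = 2856

2856


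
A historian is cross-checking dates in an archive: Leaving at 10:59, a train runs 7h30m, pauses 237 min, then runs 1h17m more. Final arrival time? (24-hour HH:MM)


Depart: 10:59
Leg 1: +450 min -> 18:29
Layover: +237 min -> 22:26
Leg 2: +77 min -> 23:43
Total travel: 764 minutes = 12h 44m
Arrival: 23:43

23:43


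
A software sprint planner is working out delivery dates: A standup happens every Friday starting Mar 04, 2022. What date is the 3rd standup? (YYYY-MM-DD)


First occurrence: 2022-03-04 (occurrence 1)
Each occurrence is 7 days after the previous.
Occurrence 3 is 2 weeks after the first.
2 weeks = 14 days
2022-03-04 + 14 days = 2022-03-18

2022-03-18


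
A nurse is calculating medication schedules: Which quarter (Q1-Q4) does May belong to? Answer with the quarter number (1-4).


Month: May (month 5)
Q1: January-March (months 1-3)
Q2: April-June (months 4-6)
Q3: July-September (months 7-9)
Q4: October-December (months 10-12)
Month 5 falls in Q2

2


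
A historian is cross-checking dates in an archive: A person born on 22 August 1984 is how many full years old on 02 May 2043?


Birth: 1984-08-22
Reference: 2043-05-02
Year difference: 2043 - 1984 = 59
Has birthday (08-22) occurred by 05-02? No
Birthday not yet reached this year -> subtract 1
Age in full years: 58

58


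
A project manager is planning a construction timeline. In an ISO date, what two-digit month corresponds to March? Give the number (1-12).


Calendar month order:
2. February
3. March <--
4. April
March is month number 3

3


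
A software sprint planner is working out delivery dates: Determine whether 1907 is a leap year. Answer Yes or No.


Year: 1907
Divisible by 4? 1907 / 4 = 476.75 -> No
Not divisible by 4, so NOT a leap year

No


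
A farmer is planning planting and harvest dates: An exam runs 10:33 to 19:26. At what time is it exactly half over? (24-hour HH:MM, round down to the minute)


Start time: 10:33 = 633 minutes from midnight
End time: 19:26 = 1166 minutes from midnight
Sum: 633 + 1166 = 1799
Midpoint: 1799 / 2 = 899 minutes
Convert: 899 / 60 = 14 hours, 59 minutes
Result: 14:59

14:59


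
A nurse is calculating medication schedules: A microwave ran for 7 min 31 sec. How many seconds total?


Minutes: 7
Extra seconds: 31
Seconds per minute: 60
Minutes to seconds: 7 x 60 = 420
Total: 420 + 31 = 451

451


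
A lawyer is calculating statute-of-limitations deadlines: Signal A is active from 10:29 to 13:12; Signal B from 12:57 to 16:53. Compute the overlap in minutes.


Interval A: [629, 792] minutes from midnight
Interval B: [777, 1013] minutes from midnight
Overlap start = max(629, 777) = 777
Overlap end = min(792, 1013) = 792
Overlap = 792 - 777 = 15 minutes

15


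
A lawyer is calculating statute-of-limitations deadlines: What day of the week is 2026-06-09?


Date: 2026-06-09
January 1, 2026 is a Thursday
Day of year: 160
Offset from Jan 1: 159 days
159 mod 7 = 5
Result: Tuesday

Tuesday


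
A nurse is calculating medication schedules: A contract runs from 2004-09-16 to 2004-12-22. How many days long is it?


Start date: 2004-09-16
End date: 2004-12-22
Sep 2004: +15 days
Oct 2004: +31 days
Nov 2004: +30 days
Dec 2004: +21 days
Total: 97 days

97


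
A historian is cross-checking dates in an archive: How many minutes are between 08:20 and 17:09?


Start time: 08:20 = 500 minutes from midnight
End time: 17:09 = 1029 minutes from midnight
Difference: 1029 - 500 = 529 minutes
That is 8 hours and 49 minutes

529


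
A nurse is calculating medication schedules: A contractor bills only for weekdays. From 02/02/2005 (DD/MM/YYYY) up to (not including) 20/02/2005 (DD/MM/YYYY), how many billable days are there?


Start: 2005-02-02 (Wednesday)
End (exclusive): 2005-02-20 (Sunday)
Total calendar days: 18
Full weeks: 18 // 7 = 2 -> 10 weekdays
Remaining 4 days starting on Wednesday:
  Wed(w), Thu(w), Fri(w), Sat(-) -> 3 weekdays
Total business days: 10 + 3 = 13

13


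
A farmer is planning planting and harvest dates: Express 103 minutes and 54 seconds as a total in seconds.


Minutes: 103
Seconds: 54
Convert minutes to seconds: 103 x 60 = 6180
Add remaining seconds: 6180 + 54 = 6234

6234


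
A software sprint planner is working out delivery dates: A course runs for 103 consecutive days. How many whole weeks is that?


Total days: 103
Days per week: 7
Division: 103 / 7 = 14 remainder 5
Complete weeks: 14
Remaining days: 5

14


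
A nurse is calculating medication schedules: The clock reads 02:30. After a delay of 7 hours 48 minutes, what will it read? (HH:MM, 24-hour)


Start time: 02:30
Adding: 7 hours 48 minutes
Minutes: 30 + 48 = 78
Minute overflow: 78 >= 60, so carry 1 hour, minutes = 18
Hours: 2 + 7 + 1 = 10
Result: 10:18

10:18


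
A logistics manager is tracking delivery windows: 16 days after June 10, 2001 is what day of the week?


Start: 2001-06-10 (Sunday)
Step 1 - find target date: add 16 days
  2001-06-10 + 16 days = 2001-06-26
Step 2 - day of week:
  16 mod 7 = 2
  Sunday + 2 days -> Tuesday
Result: Tuesday (2001-06-26)

Tuesday


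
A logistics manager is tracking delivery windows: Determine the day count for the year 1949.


Year: 1949
Check leap year rules:
Divisible by 4? No
1949 is not a leap year
Days: 365

365


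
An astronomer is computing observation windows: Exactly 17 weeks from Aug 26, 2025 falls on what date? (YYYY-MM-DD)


Start: 2025-08-26
Weeks to add: 17
Convert to days: 17 x 7 = 119 days
Add 119 days to 2025-08-26
Result: 2025-12-23

2025-12-23


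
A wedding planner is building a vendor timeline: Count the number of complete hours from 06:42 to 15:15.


Start: 06:42
End: 15:15
Hour difference: 15 - 6 = 9 hours
Minute difference: 15 - 42 = -27 minutes
Total minutes: 513
Complete hours: 513 / 60 = 8 (remainder 33)

8


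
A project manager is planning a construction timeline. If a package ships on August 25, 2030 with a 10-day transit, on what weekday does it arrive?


Start: 2030-08-25 (Sunday)
Step 1 - find target date: add 10 days
  2030-08-25 + 10 days = 2030-09-04
Step 2 - day of week:
  10 mod 7 = 3
  Sunday + 3 days -> Wednesday
Result: Wednesday (2030-09-04)

Wednesday


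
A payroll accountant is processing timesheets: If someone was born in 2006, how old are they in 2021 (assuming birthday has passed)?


Birth year: 2006
Current year: 2021
Age = current year - birth year
Age = 2021 - 2006 = 15

15


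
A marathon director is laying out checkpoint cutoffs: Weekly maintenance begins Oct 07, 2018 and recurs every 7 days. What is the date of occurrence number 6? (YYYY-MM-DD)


First occurrence: 2018-10-07 (occurrence 1)
Each occurrence is 7 days after the previous.
Occurrence 6 is 5 weeks after the first.
5 weeks = 35 days
2018-10-07 + 35 days = 2018-11-11

2018-11-11


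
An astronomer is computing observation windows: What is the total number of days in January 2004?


Month: January
Year: 2004
January is a 31-day month
Total: 31 days

31


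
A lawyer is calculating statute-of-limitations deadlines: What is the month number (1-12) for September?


Calendar month order:
8. August
9. September <--
10. October
September is month number 9

9


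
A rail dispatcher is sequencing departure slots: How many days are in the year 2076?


Year: 2076
Check leap year rules:
Divisible by 4? Yes
Divisible by 100? No
2076 is a leap year
Days: 366

366


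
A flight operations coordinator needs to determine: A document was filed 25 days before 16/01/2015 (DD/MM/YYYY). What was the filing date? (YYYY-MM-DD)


Start: 2015-01-16
Subtracting 25 days
Days already passed in January: 16
After going back through January: 9 more days to subtract
December 2014 has 31 days, need 9
Result: 2014-12-22

2014-12-22


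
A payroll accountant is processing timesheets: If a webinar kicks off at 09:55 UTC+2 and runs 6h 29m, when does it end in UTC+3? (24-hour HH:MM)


Start: 09:55 in UTC+2
Step 1 - add duration:
  minutes: 55 + 29 = 84 (carry 1h)
  hours: 9 + 6 + 1 = 16
  end in UTC+2: 16:24
Step 2 - convert UTC+2 -> UTC+3:
  offset difference: 3 - (2) = 1 hours
  16 + (1) = 17 -> mod 24 = 17
Result: 17:24 in UTC+3

17:24


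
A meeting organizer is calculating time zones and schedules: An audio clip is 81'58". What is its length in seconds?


Minutes: 81
Seconds: 58
Convert minutes to seconds: 81 x 60 = 4860
Add remaining seconds: 4860 + 58 = 4918

4918


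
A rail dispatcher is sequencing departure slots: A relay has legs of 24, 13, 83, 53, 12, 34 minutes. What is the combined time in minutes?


Durations: 24, 13, 83, 53, 12, 34
Running sum: 24
+ 13 = 37
+ 83 = 120
+ 53 = 173
+ 12 = 185
+ 34 = 219
Total duration: 219 minutes
That is 3 hours and 39 minutes

219


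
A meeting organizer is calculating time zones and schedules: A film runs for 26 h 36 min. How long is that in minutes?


Hours: 26
Minutes: 36
Convert hours to minutes: 26 x 60 = 1560
Add remaining minutes: 1560 + 36 = 1596

1596


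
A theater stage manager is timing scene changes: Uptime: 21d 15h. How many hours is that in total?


Days: 21
Extra hours: 15
Hours per day: 24
Days to hours: 21 x 24 = 504
Total: 504 + 15 = 519

519


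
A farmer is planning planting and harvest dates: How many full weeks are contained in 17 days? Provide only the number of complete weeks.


Total days: 17
Days per week: 7
Division: 17 / 7 = 2 remainder 3
Complete weeks: 2
Remaining days: 3

2


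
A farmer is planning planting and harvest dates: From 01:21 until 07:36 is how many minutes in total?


Start time: 01:21 = 81 minutes from midnight
End time: 07:36 = 456 minutes from midnight
Difference: 456 - 81 = 375 minutes
That is 6 hours and 15 minutes

375


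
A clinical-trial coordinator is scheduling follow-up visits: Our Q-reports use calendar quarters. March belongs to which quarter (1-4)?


Month: March (month 3)
Q1: January-March (months 1-3)
Q2: April-June (months 4-6)
Q3: July-September (months 7-9)
Q4: October-December (months 10-12)
Month 3 falls in Q1

1


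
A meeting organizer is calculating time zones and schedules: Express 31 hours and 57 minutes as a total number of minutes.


Hours: 31
Extra minutes: 57
Minutes per hour: 60
Hours to minutes: 31 x 60 = 1860
Total: 1860 + 57 = 1917

1917


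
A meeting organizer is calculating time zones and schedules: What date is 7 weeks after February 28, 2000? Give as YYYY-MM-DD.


Start: 2000-02-28
Weeks to add: 7
Convert to days: 7 x 7 = 49 days
Add 49 days to 2000-02-28
Result: 2000-04-17

2000-04-17


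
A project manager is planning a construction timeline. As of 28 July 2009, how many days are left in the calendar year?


Start: July 28, 2009
End: December 31, 2009
Days left in July: 3
August: 31
September: 30
October: 31
November: 30
... plus remaining months
Sum of remaining months: 153
Total: 3 + 153 = 156

156


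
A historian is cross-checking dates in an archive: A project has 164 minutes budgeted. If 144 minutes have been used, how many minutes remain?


Total budget: 164 minutes
Time used: 144 minutes
Remaining: 164 - 144 = 20 minutes
Percent used: 87.8%
Percent remaining: 12.2%

20


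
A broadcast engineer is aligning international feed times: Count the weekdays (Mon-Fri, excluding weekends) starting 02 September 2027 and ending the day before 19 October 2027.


Start: 2027-09-02 (Thursday)
End (exclusive): 2027-10-19 (Tuesday)
Total calendar days: 47
Full weeks: 47 // 7 = 6 -> 30 weekdays
Remaining 5 days starting on Thursday:
  Thu(w), Fri(w), Sat(-), Sun(-), Mon(w) -> 3 weekdays
Total business days: 30 + 3 = 33

33


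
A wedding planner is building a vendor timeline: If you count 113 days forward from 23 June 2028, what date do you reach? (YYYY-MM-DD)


Start: 2028-06-23
Adding 113 days
Days remaining in June: 7
After June: 106 days still to add
July 2028: 31 days, 75 remaining
August 2028: 31 days, 44 remaining
September 2028: 30 days, 14 remaining
October 2028 has 31 days, need 14
Result: 2028-10-14

2028-10-14


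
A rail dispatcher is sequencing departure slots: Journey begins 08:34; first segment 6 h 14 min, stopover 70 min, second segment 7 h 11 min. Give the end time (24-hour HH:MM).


Depart: 08:34
Leg 1: +374 min -> 14:48
Layover: +70 min -> 15:58
Leg 2: +431 min -> 23:09
Total travel: 875 minutes = 14h 35m
Arrival: 23:09

23:09


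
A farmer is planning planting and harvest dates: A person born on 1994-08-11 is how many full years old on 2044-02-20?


Birth: 1994-08-11
Reference: 2044-02-20
Year difference: 2044 - 1994 = 50
Has birthday (08-11) occurred by 02-20? No
Birthday not yet reached this year -> subtract 1
Age in full years: 49

49


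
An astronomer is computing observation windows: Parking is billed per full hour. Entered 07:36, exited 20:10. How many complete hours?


Start: 07:36
End: 20:10
Hour difference: 20 - 7 = 13 hours
Minute difference: 10 - 36 = -26 minutes
Total minutes: 754
Complete hours: 754 / 60 = 12 (remainder 34)

12


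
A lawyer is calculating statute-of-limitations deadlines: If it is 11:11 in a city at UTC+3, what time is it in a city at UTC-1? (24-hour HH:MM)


Local time: 11:11 at UTC+3 (offset 3h)
Target zone: UTC-1 (offset -1h)
Difference: -1 - (3) = -4 hours
Calculation: 11 + (-4) = 7
Result: 07:11

07:11


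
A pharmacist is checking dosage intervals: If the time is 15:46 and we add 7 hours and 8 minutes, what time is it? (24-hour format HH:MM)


Start time: 15:46
Adding: 7 hours 8 minutes
Minutes: 46 + 8 = 54
Hours: 15 + 7 + 0 = 22
Result: 22:54

22:54


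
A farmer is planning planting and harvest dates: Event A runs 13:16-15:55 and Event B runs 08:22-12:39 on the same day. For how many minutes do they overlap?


Interval A: [796, 955] minutes from midnight
Interval B: [502, 759] minutes from midnight
Overlap start = max(796, 502) = 796
Overlap end = min(955, 759) = 759
End <= start, so the intervals do not overlap: 0 minutes

0


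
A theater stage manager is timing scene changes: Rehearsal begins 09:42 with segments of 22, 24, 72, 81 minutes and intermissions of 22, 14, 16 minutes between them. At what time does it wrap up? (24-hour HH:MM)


Start: 09:42 = 582 min from midnight
  after task 1 (22 min): 10:04
  after break (22 min): 10:26
  after task 2 (24 min): 10:50
  after break (14 min): 11:04
  after task 3 (72 min): 12:16
  after break (16 min): 12:32
  after task 4 (81 min): 13:53
Total elapsed: 251 minutes
End time: 13:53

13:53


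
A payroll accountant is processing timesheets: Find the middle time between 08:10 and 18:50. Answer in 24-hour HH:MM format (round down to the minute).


Start time: 08:10 = 490 minutes from midnight
End time: 18:50 = 1130 minutes from midnight
Sum: 490 + 1130 = 1620
Midpoint: 1620 / 2 = 810 minutes
Convert: 810 / 60 = 13 hours, 30 minutes
Result: 13:30

13:30


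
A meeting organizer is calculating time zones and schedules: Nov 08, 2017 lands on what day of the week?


Date: 2017-11-08
January 1, 2017 is a Sunday
Day of year: 312
Offset from Jan 1: 311 days
311 mod 7 = 3
Result: Wednesday

Wednesday


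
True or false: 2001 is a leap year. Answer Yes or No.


Year: 2001
Divisible by 4? 2001 / 4 = 500.25 -> No
Not divisible by 4, so NOT a leap year

No


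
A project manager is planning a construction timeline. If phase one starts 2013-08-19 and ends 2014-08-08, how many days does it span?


Start date: 2013-08-19
End date: 2014-08-08
Aug 2013: +13 days
Sep 2013: +30 days
Oct 2013: +31 days
... (10 more months)
Total: 354 days

354


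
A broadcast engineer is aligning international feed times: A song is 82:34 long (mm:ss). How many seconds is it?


Minutes: 82
Extra seconds: 34
Seconds per minute: 60
Minutes to seconds: 82 x 60 = 4920
Total: 4920 + 34 = 4954

4954


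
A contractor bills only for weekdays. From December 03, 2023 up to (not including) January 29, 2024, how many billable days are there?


Start: 2023-12-03 (Sunday)
End (exclusive): 2024-01-29 (Monday)
Total calendar days: 57
Full weeks: 57 // 7 = 8 -> 40 weekdays
Remaining 1 days starting on Sunday:
  Sun(-) -> 0 weekdays
Total business days: 40 + 0 = 40

40
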